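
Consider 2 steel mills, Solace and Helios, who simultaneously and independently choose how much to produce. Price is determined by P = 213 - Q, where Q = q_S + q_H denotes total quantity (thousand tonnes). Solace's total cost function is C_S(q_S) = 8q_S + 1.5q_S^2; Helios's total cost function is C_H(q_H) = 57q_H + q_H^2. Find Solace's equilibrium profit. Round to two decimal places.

Solace's profit: π_S = (213 - Q)q_S - (8q_S + (3/2)q_S²). Setting ∂π_S/∂q_S = 0: 205 - 5q_S - (q_H) = 0.
Helios's first-order condition: 156 - 4q_H - (q_S) = 0.
Rearranging gives the reaction functions q_S = (205 - q_H)/5 and q_H = (156 - q_S)/4.
Substituting one into the other gives q_S = 664/19 and q_H = 575/19.
Price P = 213 - 1239/19 = 147.7895.
Solace's profit: 147.7895·(664/19) - 8·(664/19) - (3/2)(664/19)² = 3053.2964.

3053.30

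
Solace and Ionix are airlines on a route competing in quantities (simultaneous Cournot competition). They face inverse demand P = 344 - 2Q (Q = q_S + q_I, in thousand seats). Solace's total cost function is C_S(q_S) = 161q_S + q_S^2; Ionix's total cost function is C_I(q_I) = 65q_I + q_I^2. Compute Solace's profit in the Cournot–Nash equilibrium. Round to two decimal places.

854.30

Solace's profit: π_S = (344 - 2Q)q_S - (161q_S + q_S²). Setting ∂π_S/∂q_S = 0: 183 - 6q_S - 2(q_I) = 0.
Ionix's first-order condition: 279 - 6q_I - 2(q_S) = 0.
Rearranging gives the reaction functions q_S = (183 - 2q_I)/6 and q_I = (279 - 2q_S)/6.
Solving the pair: q_S = 135/8, q_I = 327/8.
Price P = 344 - 2·(231/4) = 457/2.
Solace's profit: (457/2)·(135/8) - 161·(135/8) - (135/8)² = 854.2969.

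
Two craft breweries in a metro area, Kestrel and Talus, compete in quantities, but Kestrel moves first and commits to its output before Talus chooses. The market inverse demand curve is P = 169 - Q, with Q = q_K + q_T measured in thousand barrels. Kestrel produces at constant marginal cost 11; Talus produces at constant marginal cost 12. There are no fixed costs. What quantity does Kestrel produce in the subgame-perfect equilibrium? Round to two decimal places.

Solve by backward induction. Given q_K, the follower Talus maximises π_T = (169 - q_K - q_T)q_T - 12q_T.
Follower FOC: 157 - q_K - 2q_T = 0, so q_T(q_K) = (157 - q_K)/2.
Kestrel substitutes q_T(q_K) into its own profit: π_K = q_K(169 - q_K - (157 - q_K)/2) - 11q_K = (181/2 - (1/2)q_K)q_K - 11q_K.
Maximising: ∂π_K/∂q_K = 159/2 - q_K = 0, giving q_K = 159/2.
Then q_T = (157 - 159/2)/2 = 155/4.

79.50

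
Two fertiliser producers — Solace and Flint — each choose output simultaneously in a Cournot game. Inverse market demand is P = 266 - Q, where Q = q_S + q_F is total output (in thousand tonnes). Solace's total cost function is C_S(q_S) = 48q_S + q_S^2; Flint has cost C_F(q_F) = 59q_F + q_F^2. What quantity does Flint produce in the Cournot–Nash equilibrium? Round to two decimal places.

40.67

Solace's profit: π_S = (266 - Q)q_S - (48q_S + q_S²). Setting ∂π_S/∂q_S = 0: 218 - 4q_S - (q_F) = 0.
Flint's first-order condition: 207 - 4q_F - (q_S) = 0.
Rearranging gives the reaction functions q_S = (218 - q_F)/4 and q_F = (207 - q_S)/4.
Substituting one into the other gives q_S = 133/3 and q_F = 122/3.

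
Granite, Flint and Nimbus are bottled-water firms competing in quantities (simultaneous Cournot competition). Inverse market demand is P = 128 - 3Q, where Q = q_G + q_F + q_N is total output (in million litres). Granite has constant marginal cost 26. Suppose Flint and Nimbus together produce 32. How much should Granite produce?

With rivals' combined output fixed at 32, Granite's profit is π_G = (128 - 3·32 - 3q_G)q_G - (26q_G) = (32 - 3q_G)q_G - (26q_G).
∂π_G/∂q_G = 6 - 6q_G = 0, so q_G = 1.

1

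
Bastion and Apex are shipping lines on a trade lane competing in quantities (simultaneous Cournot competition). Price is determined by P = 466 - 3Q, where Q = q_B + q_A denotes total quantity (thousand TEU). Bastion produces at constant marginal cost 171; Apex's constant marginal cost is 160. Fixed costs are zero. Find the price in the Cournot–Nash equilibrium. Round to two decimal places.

Bastion's profit: π_B = (466 - 3Q)q_B - (171q_B). Setting ∂π_B/∂q_B = 0: 295 - 6q_B - 3(q_A) = 0.
Apex's profit: π_A = (466 - 3Q)q_A - (160q_A). Setting ∂π_A/∂q_A = 0: 306 - 6q_A - 3(q_B) = 0.
So q_B = (295 - 3q_A)/6 and q_A = (306 - 3q_B)/6.
Substituting one into the other gives q_B = 284/9 and q_A = 317/9.
Total output Q = 601/9, so price P = 466 - 3·(601/9) = 797/3.

265.67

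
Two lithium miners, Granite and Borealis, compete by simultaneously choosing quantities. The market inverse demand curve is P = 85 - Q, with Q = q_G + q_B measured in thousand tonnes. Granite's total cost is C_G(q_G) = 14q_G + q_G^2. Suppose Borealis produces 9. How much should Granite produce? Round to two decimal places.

15.50

With the rival's output fixed at 9, Granite's profit is π_G = (85 - 9 - q_G)q_G - (14q_G + q_G²) = (76 - q_G)q_G - (14q_G + q_G²).
∂π_G/∂q_G = 62 - 4q_G = 0, so q_G = 31/2.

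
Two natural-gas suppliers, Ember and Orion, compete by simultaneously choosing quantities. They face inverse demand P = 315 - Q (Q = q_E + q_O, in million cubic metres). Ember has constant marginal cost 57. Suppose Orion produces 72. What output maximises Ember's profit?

With the rival's output fixed at 72, Ember's profit is π_E = (315 - 72 - q_E)q_E - (57q_E) = (243 - q_E)q_E - (57q_E).
∂π_E/∂q_E = 186 - 2q_E = 0, so q_E = 93.

93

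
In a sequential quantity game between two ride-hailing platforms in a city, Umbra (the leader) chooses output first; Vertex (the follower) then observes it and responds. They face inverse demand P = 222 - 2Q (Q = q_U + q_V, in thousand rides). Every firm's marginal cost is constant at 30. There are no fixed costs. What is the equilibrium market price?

The follower Vertex best-responds to any q_U: π_V = (222 - 2Q)q_V - 30q_V.
Follower FOC: 192 - 2q_U - 4q_V = 0, so q_V(q_U) = (192 - 2q_U)/4.
Umbra substitutes q_V(q_U) into its own profit: π_U = q_U(222 - 2q_U - (192 - 2q_U)/2) - 30q_U = (126 - q_U)q_U - 30q_U.
The leader's first-order condition 96 - 2q_U = 0 yields q_U = 48.
Then q_V = (192 - 2·48)/4 = 24.
Total output Q = 72, so price P = 222 - 2·72 = 78.

78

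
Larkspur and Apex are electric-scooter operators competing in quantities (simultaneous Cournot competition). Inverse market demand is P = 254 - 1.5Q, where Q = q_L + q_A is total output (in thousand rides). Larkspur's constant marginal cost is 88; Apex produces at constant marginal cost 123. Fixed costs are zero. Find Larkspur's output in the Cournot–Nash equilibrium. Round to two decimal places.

Larkspur's profit: π_L = (254 - 1.5Q)q_L - (88q_L). Setting ∂π_L/∂q_L = 0: 166 - 3q_L - (3/2)(q_A) = 0.
Apex's first-order condition: 131 - 3q_A - (3/2)(q_L) = 0.
Rearranging gives the reaction functions q_L = (166 - (3/2)q_A)/3 and q_A = (131 - (3/2)q_L)/3.
Substituting one into the other gives q_L = 134/3 and q_A = 64/3.

44.67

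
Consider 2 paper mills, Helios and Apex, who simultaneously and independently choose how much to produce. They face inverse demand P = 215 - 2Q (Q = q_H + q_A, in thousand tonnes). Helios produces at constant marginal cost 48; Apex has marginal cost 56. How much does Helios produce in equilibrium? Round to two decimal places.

Helios's profit: π_H = (215 - 2Q)q_H - (48q_H). Setting ∂π_H/∂q_H = 0: 167 - 4q_H - 2(q_A) = 0.
Apex's profit: π_A = (215 - 2Q)q_A - (56q_A). Setting ∂π_A/∂q_A = 0: 159 - 4q_A - 2(q_H) = 0.
Rearranging gives the reaction functions q_H = (167 - 2q_A)/4 and q_A = (159 - 2q_H)/4.
Solving the pair: q_H = 175/6, q_A = 151/6.

29.17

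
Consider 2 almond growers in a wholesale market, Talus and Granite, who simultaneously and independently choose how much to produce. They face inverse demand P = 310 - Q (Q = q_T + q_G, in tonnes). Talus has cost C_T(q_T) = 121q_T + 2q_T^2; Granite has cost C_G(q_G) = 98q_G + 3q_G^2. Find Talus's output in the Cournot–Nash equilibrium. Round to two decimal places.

Talus's profit: π_T = (310 - Q)q_T - (121q_T + 2q_T²). Setting ∂π_T/∂q_T = 0: 189 - 6q_T - (q_G) = 0.
Granite's profit: π_G = (310 - Q)q_G - (98q_G + 3q_G²). Setting ∂π_G/∂q_G = 0: 212 - 8q_G - (q_T) = 0.
So q_T = (189 - q_G)/6 and q_G = (212 - q_T)/8.
Solving the pair: q_T = 1300/47, q_G = 1083/47.

27.66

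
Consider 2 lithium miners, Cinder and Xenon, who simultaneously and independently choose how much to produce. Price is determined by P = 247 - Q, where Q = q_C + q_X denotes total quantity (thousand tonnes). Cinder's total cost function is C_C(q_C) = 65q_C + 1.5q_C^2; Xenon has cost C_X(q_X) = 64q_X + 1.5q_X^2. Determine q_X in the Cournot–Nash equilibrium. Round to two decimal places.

Cinder's profit: π_C = (247 - Q)q_C - (65q_C + (3/2)q_C²). Setting ∂π_C/∂q_C = 0: 182 - 5q_C - (q_X) = 0.
Xenon's first-order condition: 183 - 5q_X - (q_C) = 0.
Best responses: q_C = (182 - q_X)/5, q_X = (183 - q_C)/5.
Substituting one into the other gives q_C = 727/24 and q_X = 733/24.

30.54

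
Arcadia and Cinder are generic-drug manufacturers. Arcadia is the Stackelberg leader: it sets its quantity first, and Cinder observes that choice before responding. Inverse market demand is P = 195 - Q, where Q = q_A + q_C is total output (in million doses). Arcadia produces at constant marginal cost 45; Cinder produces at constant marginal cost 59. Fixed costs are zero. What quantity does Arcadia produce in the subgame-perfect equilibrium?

82

The follower Cinder best-responds to any q_A: π_C = (195 - Q)q_C - 59q_C.
Follower FOC: 136 - q_A - 2q_C = 0, so q_C(q_A) = (136 - q_A)/2.
Arcadia substitutes q_C(q_A) into its own profit: π_A = q_A(195 - q_A - (136 - q_A)/2) - 45q_A = (127 - (1/2)q_A)q_A - 45q_A.
Maximising: ∂π_A/∂q_A = 82 - q_A = 0, giving q_A = 82.
Then q_C = (136 - 82)/2 = 27.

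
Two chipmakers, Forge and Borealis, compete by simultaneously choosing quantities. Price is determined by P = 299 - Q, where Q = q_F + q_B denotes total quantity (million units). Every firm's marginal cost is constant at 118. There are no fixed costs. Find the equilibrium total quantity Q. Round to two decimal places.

120.67

Each firm earns π_i = (299 - Q)q_i - 118q_i.
Setting ∂π_i/∂q_i = 0 with rivals' quantities fixed: 181 - 2q_i - q_j = 0.
With identical firms every q_j equals q_i, so q_j = q_i and 181 = 3q_i, giving q_i = 181/3.
Total output Q = 181/3 + 181/3 = 362/3.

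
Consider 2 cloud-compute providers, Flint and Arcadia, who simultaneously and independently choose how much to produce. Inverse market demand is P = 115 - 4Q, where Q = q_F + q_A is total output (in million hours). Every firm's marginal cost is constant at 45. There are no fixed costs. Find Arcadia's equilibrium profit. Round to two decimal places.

136.11

Each firm earns π_i = (115 - 4Q)q_i - 45q_i.
First-order condition (treating rivals' output as given): 70 - 8q_i - 4q_j = 0.
With identical firms every q_j equals q_i, so q_j = q_i and 70 = 12q_i, giving q_i = 35/6.
Price P = 115 - 4·(35/3) = 205/3.
Arcadia's profit: (205/3 - 45)·(35/6) = 1225/9.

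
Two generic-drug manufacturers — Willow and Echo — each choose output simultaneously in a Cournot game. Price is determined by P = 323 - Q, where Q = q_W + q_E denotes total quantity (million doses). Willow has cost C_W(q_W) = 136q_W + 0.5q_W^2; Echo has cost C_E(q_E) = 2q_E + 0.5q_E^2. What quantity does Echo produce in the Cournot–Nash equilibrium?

Willow's profit: π_W = (323 - Q)q_W - (136q_W + (1/2)q_W²). Setting ∂π_W/∂q_W = 0: 187 - 3q_W - (q_E) = 0.
Echo's first-order condition: 321 - 3q_E - (q_W) = 0.
Rearranging gives the reaction functions q_W = (187 - q_E)/3 and q_E = (321 - q_W)/3.
Solving the pair: q_W = 30, q_E = 97.

97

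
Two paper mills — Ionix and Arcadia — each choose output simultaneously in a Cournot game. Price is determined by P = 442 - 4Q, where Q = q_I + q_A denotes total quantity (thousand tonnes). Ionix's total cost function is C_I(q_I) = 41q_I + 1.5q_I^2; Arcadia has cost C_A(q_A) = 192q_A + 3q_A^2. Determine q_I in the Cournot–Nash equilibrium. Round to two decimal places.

33.43

Ionix's profit: π_I = (442 - 4Q)q_I - (41q_I + (3/2)q_I²). Setting ∂π_I/∂q_I = 0: 401 - 11q_I - 4(q_A) = 0.
Arcadia's first-order condition: 250 - 14q_A - 4(q_I) = 0.
Best responses: q_I = (401 - 4q_A)/11, q_A = (250 - 4q_I)/14.
Solving the pair: q_I = 769/23, q_A = 191/23.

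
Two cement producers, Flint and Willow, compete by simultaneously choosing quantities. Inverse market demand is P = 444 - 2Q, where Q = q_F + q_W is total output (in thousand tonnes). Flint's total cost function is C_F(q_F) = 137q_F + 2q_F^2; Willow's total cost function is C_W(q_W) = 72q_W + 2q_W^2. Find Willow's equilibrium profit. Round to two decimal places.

6198.94

Flint's profit: π_F = (444 - 2Q)q_F - (137q_F + 2q_F²). Setting ∂π_F/∂q_F = 0: 307 - 8q_F - 2(q_W) = 0.
Willow's first-order condition: 372 - 8q_W - 2(q_F) = 0.
Best responses: q_F = (307 - 2q_W)/8, q_W = (372 - 2q_F)/8.
Solving the pair: q_F = 428/15, q_W = 1181/30.
Price P = 444 - 2·(679/10) = 1541/5.
Willow's profit: (1541/5)·(1181/30) - 72·(1181/30) - 2(1181/30)² = 6198.9378.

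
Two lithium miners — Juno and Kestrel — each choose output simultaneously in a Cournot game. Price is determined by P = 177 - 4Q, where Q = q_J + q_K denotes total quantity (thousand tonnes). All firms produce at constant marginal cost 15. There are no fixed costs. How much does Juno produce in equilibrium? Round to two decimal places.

13.50

Each firm earns π_i = (177 - 4Q)q_i - 15q_i.
Setting ∂π_i/∂q_i = 0 with rivals' quantities fixed: 162 - 8q_i - 4q_j = 0.
With identical firms every q_j equals q_i, so q_j = q_i and 162 = 12q_i, giving q_i = 27/2.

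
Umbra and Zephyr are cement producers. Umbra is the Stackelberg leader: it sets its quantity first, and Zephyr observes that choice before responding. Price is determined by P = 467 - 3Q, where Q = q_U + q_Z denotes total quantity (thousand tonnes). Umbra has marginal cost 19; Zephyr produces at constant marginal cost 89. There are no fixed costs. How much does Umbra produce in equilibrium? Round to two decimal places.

The follower Zephyr best-responds to any q_U: π_Z = (467 - 3Q)q_Z - 89q_Z.
∂π_Z/∂q_Z = 378 - 3q_U - 6q_Z = 0 gives the reaction function q_Z = (378 - 3q_U)/6.
Umbra substitutes q_Z(q_U) into its own profit: π_U = q_U(467 - 3q_U - (378 - 3q_U)/2) - 19q_U = (278 - (3/2)q_U)q_U - 19q_U.
The leader's first-order condition 259 - 3q_U = 0 yields q_U = 259/3.
Then q_Z = (378 - 3·(259/3))/6 = 119/6.

86.33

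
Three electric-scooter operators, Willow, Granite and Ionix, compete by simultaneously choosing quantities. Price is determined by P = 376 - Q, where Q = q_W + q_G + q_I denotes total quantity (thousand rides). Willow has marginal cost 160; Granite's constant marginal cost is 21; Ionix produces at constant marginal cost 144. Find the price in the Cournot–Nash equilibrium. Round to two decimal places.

Willow's profit: π_W = (376 - Q)q_W - (160q_W). Setting ∂π_W/∂q_W = 0: 216 - 2q_W - (q_G + q_I) = 0.
Granite's first-order condition: 355 - 2q_G - (q_W + q_I) = 0.
Ionix's first-order condition: 232 - 2q_I - (q_W + q_G) = 0.
Adding the 3 conditions: 803 − 2Q − 2Q = 0, i.e. Q = 803/4.
Back-substituting: q_W = (216 − 803/4) = 61/4, q_G = (355 − 803/4) = 617/4, q_I = (232 − 803/4) = 125/4.
Total output Q = 803/4, so price P = 376 - 803/4 = 701/4.

175.25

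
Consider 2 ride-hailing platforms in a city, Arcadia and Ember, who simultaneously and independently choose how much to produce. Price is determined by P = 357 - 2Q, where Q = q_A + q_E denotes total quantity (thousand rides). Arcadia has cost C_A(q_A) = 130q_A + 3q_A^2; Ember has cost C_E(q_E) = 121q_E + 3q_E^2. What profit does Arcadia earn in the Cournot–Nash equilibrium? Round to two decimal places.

Arcadia's profit: π_A = (357 - 2Q)q_A - (130q_A + 3q_A²). Setting ∂π_A/∂q_A = 0: 227 - 10q_A - 2(q_E) = 0.
Ember's first-order condition: 236 - 10q_E - 2(q_A) = 0.
So q_A = (227 - 2q_E)/10 and q_E = (236 - 2q_A)/10.
Substituting one into the other gives q_A = 899/48 and q_E = 953/48.
Price P = 357 - 2·(463/12) = 1679/6.
Arcadia's profit: (1679/6)·(899/48) - 130·(899/48) - 3(899/48)² = 1753.9084.

1753.91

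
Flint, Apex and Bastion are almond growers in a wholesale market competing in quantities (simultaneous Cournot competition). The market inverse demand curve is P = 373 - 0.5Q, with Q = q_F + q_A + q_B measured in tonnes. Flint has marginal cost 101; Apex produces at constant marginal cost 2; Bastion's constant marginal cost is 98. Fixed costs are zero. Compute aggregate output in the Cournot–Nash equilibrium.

459

Flint's profit: π_F = (373 - 0.5Q)q_F - (101q_F). Setting ∂π_F/∂q_F = 0: 272 - q_F - (1/2)(q_A + q_B) = 0.
Apex's first-order condition: 371 - q_A - (1/2)(q_F + q_B) = 0.
Bastion's profit: π_B = (373 - 0.5Q)q_B - (98q_B). Setting ∂π_B/∂q_B = 0: 275 - q_B - (1/2)(q_F + q_A) = 0.
Adding the 3 first-order conditions: 918 − 2Q = 0, so Q = 459.
Back-substituting: q_F = (272 − 459/2)/(1/2) = 85, q_A = (371 − 459/2)/(1/2) = 283, q_B = (275 − 459/2)/(1/2) = 91.
Total output Q = 85 + 283 + 91 = 459.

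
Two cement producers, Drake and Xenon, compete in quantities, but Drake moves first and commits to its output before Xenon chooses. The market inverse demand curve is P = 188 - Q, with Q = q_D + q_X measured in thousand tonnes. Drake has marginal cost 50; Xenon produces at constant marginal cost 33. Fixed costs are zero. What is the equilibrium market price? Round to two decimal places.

Solve by backward induction. Given q_D, the follower Xenon maximises π_X = (188 - q_D - q_X)q_X - 33q_X.
∂π_X/∂q_X = 155 - q_D - 2q_X = 0 gives the reaction function q_X = (155 - q_D)/2.
The leader anticipates this reaction. Substituting into P = 188 - Q gives P = 221/2 - (1/2)q_D, so π_D = (221/2 - (1/2)q_D)q_D - 50q_D.
Maximising: ∂π_D/∂q_D = 121/2 - q_D = 0, giving q_D = 121/2.
Then q_X = (155 - 121/2)/2 = 189/4.
Total output Q = 431/4, so price P = 188 - 431/4 = 321/4.

80.25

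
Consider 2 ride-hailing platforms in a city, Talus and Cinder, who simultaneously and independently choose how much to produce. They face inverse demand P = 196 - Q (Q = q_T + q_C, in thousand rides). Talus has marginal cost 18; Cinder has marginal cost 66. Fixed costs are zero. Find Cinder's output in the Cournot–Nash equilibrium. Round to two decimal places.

Talus's profit: π_T = (196 - Q)q_T - (18q_T). Setting ∂π_T/∂q_T = 0: 178 - 2q_T - (q_C) = 0.
Cinder's profit: π_C = (196 - Q)q_C - (66q_C). Setting ∂π_C/∂q_C = 0: 130 - 2q_C - (q_T) = 0.
So q_T = (178 - q_C)/2 and q_C = (130 - q_T)/2.
Solving the pair: q_T = 226/3, q_C = 82/3.

27.33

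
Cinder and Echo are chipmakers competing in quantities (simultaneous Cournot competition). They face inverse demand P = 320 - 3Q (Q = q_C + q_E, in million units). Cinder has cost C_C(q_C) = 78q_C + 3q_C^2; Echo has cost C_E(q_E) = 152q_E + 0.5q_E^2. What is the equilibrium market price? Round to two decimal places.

220.80

Cinder's profit: π_C = (320 - 3Q)q_C - (78q_C + 3q_C²). Setting ∂π_C/∂q_C = 0: 242 - 12q_C - 3(q_E) = 0.
Echo's profit: π_E = (320 - 3Q)q_E - (152q_E + (1/2)q_E²). Setting ∂π_E/∂q_E = 0: 168 - 7q_E - 3(q_C) = 0.
Rearranging gives the reaction functions q_C = (242 - 3q_E)/12 and q_E = (168 - 3q_C)/7.
Substituting one into the other gives q_C = 238/15 and q_E = 86/5.
Total output Q = 496/15, so price P = 320 - 3·(496/15) = 1104/5.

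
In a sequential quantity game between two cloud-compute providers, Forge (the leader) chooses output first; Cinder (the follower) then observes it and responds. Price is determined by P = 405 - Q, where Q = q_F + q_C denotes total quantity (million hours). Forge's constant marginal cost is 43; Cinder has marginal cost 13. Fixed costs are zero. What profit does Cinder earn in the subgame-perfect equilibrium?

The follower Cinder best-responds to any q_F: π_C = (405 - Q)q_C - 13q_C.
Setting the follower's marginal profit to zero, 392 - q_F - 2q_C = 0, i.e. q_C = (392 - q_F)/2.
Forge substitutes q_C(q_F) into its own profit: π_F = q_F(405 - q_F - (392 - q_F)/2) - 43q_F = (209 - (1/2)q_F)q_F - 43q_F.
Maximising: ∂π_F/∂q_F = 166 - q_F = 0, giving q_F = 166.
Then q_C = (392 - 166)/2 = 113.
Price P = 405 - 279 = 126.
Cinder's profit: (126 - 13)·113 = 12769.

12769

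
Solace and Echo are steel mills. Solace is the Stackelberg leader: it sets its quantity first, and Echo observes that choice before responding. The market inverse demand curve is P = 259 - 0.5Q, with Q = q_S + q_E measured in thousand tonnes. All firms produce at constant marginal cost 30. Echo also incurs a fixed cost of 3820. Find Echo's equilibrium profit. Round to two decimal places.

The follower Echo best-responds to any q_S: π_E = (259 - 0.5Q)q_E - 30q_E.
Follower FOC: 229 - (1/2)q_S - q_E = 0, so q_E(q_S) = (229 - (1/2)q_S).
The leader anticipates this reaction. Substituting into P = 259 - 0.5Q gives P = 289/2 - (1/4)q_S, so π_S = (289/2 - (1/4)q_S)q_S - 30q_S.
Leader FOC: 229/2 - (1/2)q_S = 0, so q_S = 229.
Then q_E = (229 - (1/2)·229) = 229/2.
Price P = 259 - (1/2)·(687/2) = 349/4.
Echo's profit: (349/4 - 30)·(229/2) - 3820 = 2735.1250.

2735.13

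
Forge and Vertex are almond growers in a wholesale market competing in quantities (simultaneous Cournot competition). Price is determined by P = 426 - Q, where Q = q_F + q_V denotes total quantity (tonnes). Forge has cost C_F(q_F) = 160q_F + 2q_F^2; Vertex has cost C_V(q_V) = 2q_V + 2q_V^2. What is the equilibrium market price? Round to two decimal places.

Forge's profit: π_F = (426 - Q)q_F - (160q_F + 2q_F²). Setting ∂π_F/∂q_F = 0: 266 - 6q_F - (q_V) = 0.
Vertex's first-order condition: 424 - 6q_V - (q_F) = 0.
Rearranging gives the reaction functions q_F = (266 - q_V)/6 and q_V = (424 - q_F)/6.
Solving the pair: q_F = 1172/35, q_V = 65.0857.
Total output Q = 690/7, so price P = 426 - 690/7 = 327.4286.

327.43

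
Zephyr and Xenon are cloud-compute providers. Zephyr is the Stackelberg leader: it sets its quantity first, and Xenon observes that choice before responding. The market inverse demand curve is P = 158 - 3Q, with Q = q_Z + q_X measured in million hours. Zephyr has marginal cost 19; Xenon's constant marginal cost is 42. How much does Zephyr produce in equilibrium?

27

The follower Xenon best-responds to any q_Z: π_X = (158 - 3Q)q_X - 42q_X.
∂π_X/∂q_X = 116 - 3q_Z - 6q_X = 0 gives the reaction function q_X = (116 - 3q_Z)/6.
Zephyr substitutes q_X(q_Z) into its own profit: π_Z = q_Z(158 - 3q_Z - (116 - 3q_Z)/2) - 19q_Z = (100 - (3/2)q_Z)q_Z - 19q_Z.
Leader FOC: 81 - 3q_Z = 0, so q_Z = 27.
Then q_X = (116 - 3·27)/6 = 35/6.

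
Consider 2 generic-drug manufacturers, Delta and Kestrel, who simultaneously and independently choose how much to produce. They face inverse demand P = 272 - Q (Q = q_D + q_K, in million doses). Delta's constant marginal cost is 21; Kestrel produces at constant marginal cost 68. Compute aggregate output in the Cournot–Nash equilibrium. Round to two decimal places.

151.67

Delta's profit: π_D = (272 - Q)q_D - (21q_D). Setting ∂π_D/∂q_D = 0: 251 - 2q_D - (q_K) = 0.
Kestrel's first-order condition: 204 - 2q_K - (q_D) = 0.
So q_D = (251 - q_K)/2 and q_K = (204 - q_D)/2.
Substituting one into the other gives q_D = 298/3 and q_K = 157/3.
Total output Q = 298/3 + 157/3 = 455/3.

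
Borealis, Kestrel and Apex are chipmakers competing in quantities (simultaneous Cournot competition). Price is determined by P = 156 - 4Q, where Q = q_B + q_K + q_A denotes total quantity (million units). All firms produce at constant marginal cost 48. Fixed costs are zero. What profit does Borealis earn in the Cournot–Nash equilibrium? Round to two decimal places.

182.25

Each firm earns π_i = (156 - 4Q)q_i - 48q_i.
Setting ∂π_i/∂q_i = 0 with rivals' quantities fixed: 108 - 8q_i - 4·Σ_{j≠i} q_j = 0.
By symmetry each firm produces the same amount; substituting Σ_{j≠i} q_j = 2q_i yields q_i = 108/16 = 27/4.
Price P = 156 - 4·(81/4) = 75.
Borealis's profit: (75 - 48)·(27/4) = 729/4.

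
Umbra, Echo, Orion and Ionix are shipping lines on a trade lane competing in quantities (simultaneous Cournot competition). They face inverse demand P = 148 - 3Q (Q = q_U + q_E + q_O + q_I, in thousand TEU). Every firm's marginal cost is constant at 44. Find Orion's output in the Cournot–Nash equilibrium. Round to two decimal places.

Each firm earns π_i = (148 - 3Q)q_i - 44q_i.
First-order condition (treating rivals' output as given): 104 - 6q_i - 3·Σ_{j≠i} q_j = 0.
With identical firms every q_j equals q_i, so Σ_{j≠i} q_j = 3q_i and 104 = 15q_i, giving q_i = 104/15.

6.93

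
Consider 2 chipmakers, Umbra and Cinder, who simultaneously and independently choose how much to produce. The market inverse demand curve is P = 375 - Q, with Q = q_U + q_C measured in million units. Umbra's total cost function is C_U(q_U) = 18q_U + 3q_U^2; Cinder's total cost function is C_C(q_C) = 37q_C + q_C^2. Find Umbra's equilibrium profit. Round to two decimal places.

Umbra's profit: π_U = (375 - Q)q_U - (18q_U + 3q_U²). Setting ∂π_U/∂q_U = 0: 357 - 8q_U - (q_C) = 0.
Cinder's profit: π_C = (375 - Q)q_C - (37q_C + q_C²). Setting ∂π_C/∂q_C = 0: 338 - 4q_C - (q_U) = 0.
Best responses: q_U = (357 - q_C)/8, q_C = (338 - q_U)/4.
Substituting one into the other gives q_U = 1090/31 and q_C = 75.7097.
Price P = 375 - 110.8710 = 264.1290.
Umbra's profit: 264.1290·(1090/31) - 18·(1090/31) - 3(1090/31)² = 4945.2653.

4945.27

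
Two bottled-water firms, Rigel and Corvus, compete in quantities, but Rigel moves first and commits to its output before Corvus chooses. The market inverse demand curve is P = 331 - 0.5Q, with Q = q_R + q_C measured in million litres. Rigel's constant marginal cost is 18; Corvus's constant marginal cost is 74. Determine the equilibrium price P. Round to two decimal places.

110.25

The follower Corvus best-responds to any q_R: π_C = (331 - 0.5Q)q_C - 74q_C.
∂π_C/∂q_C = 257 - (1/2)q_R - q_C = 0 gives the reaction function q_C = (257 - (1/2)q_R).
Rigel substitutes q_C(q_R) into its own profit: π_R = q_R(331 - (1/2)q_R - (257 - (1/2)q_R)/2) - 18q_R = (405/2 - (1/4)q_R)q_R - 18q_R.
Leader FOC: 369/2 - (1/2)q_R = 0, so q_R = 369.
Then q_C = (257 - (1/2)·369) = 145/2.
Total output Q = 883/2, so price P = 331 - (1/2)·(883/2) = 441/4.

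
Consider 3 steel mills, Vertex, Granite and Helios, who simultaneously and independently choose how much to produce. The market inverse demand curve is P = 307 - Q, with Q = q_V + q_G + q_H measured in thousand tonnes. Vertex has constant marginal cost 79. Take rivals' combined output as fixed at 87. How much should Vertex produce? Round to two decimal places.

70.50

With rivals' combined output fixed at 87, Vertex's profit is π_V = (307 - 87 - q_V)q_V - (79q_V) = (220 - q_V)q_V - (79q_V).
∂π_V/∂q_V = 141 - 2q_V = 0, so q_V = 141/2.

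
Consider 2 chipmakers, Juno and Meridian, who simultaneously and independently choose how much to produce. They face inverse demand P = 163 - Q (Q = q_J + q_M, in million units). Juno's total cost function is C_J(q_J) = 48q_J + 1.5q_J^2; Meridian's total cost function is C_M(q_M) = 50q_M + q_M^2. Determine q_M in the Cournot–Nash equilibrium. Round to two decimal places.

Juno's profit: π_J = (163 - Q)q_J - (48q_J + (3/2)q_J²). Setting ∂π_J/∂q_J = 0: 115 - 5q_J - (q_M) = 0.
Meridian's profit: π_M = (163 - Q)q_M - (50q_M + q_M²). Setting ∂π_M/∂q_M = 0: 113 - 4q_M - (q_J) = 0.
Best responses: q_J = (115 - q_M)/5, q_M = (113 - q_J)/4.
Solving the pair: q_J = 347/19, q_M = 450/19.

23.68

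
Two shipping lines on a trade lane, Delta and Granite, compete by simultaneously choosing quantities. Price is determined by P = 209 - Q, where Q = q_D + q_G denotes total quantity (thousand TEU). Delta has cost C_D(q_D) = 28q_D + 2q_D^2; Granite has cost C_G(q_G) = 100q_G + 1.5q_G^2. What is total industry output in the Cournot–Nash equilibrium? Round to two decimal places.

Delta's profit: π_D = (209 - Q)q_D - (28q_D + 2q_D²). Setting ∂π_D/∂q_D = 0: 181 - 6q_D - (q_G) = 0.
Granite's profit: π_G = (209 - Q)q_G - (100q_G + (3/2)q_G²). Setting ∂π_G/∂q_G = 0: 109 - 5q_G - (q_D) = 0.
Rearranging gives the reaction functions q_D = (181 - q_G)/6 and q_G = (109 - q_D)/5.
Substituting one into the other gives q_D = 796/29 and q_G = 473/29.
Total output Q = 796/29 + 473/29 = 1269/29.

43.76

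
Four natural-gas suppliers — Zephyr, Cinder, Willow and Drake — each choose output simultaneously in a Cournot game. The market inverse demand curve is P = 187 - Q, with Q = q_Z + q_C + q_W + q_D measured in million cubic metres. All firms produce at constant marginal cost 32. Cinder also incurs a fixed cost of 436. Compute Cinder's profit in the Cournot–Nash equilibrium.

525

A representative firm's profit is π_i = q_i(187 - Q) - 32q_i.
First-order condition (treating rivals' output as given): 155 - 2q_i - Σ_{j≠i} q_j = 0.
By symmetry each firm produces the same amount; substituting Σ_{j≠i} q_j = 3q_i yields q_i = 155/5 = 31.
Price P = 187 - 124 = 63.
Cinder's profit: (63 - 32)·31 - 436 = 525.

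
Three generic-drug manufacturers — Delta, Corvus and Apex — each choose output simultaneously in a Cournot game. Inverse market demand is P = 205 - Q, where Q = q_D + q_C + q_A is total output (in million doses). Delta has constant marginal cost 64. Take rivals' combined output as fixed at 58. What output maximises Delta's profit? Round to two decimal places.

With rivals' combined output fixed at 58, Delta's profit is π_D = (205 - 58 - q_D)q_D - (64q_D) = (147 - q_D)q_D - (64q_D).
∂π_D/∂q_D = 83 - 2q_D = 0, so q_D = 83/2.

41.50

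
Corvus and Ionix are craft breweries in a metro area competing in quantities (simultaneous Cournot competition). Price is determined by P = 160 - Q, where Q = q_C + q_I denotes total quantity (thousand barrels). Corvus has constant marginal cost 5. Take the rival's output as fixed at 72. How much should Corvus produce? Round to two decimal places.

With the rival's output fixed at 72, Corvus's profit is π_C = (160 - 72 - q_C)q_C - (5q_C) = (88 - q_C)q_C - (5q_C).
∂π_C/∂q_C = 83 - 2q_C = 0, so q_C = 83/2.

41.50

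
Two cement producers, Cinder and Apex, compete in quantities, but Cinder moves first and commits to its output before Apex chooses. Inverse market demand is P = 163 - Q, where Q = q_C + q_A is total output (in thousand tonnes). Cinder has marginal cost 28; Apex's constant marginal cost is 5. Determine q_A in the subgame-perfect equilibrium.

Solve by backward induction. Given q_C, the follower Apex maximises π_A = (163 - q_C - q_A)q_A - 5q_A.
∂π_A/∂q_A = 158 - q_C - 2q_A = 0 gives the reaction function q_A = (158 - q_C)/2.
Cinder substitutes q_A(q_C) into its own profit: π_C = q_C(163 - q_C - (158 - q_C)/2) - 28q_C = (84 - (1/2)q_C)q_C - 28q_C.
Maximising: ∂π_C/∂q_C = 56 - q_C = 0, giving q_C = 56.
Then q_A = (158 - 56)/2 = 51.

51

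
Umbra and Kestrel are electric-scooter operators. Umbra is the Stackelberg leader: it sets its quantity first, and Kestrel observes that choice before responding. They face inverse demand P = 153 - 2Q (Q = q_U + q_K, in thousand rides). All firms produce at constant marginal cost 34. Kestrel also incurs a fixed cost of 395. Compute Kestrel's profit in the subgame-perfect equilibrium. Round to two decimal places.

47.53

The follower Kestrel best-responds to any q_U: π_K = (153 - 2Q)q_K - 34q_K.
Follower FOC: 119 - 2q_U - 4q_K = 0, so q_K(q_U) = (119 - 2q_U)/4.
The leader anticipates this reaction. Substituting into P = 153 - 2Q gives P = 187/2 - q_U, so π_U = (187/2 - q_U)q_U - 34q_U.
Maximising: ∂π_U/∂q_U = 119/2 - 2q_U = 0, giving q_U = 119/4.
Then q_K = (119 - 2·(119/4))/4 = 119/8.
Price P = 153 - 2·(357/8) = 255/4.
Kestrel's profit: (255/4 - 34)·(119/8) - 395 = 1521/32.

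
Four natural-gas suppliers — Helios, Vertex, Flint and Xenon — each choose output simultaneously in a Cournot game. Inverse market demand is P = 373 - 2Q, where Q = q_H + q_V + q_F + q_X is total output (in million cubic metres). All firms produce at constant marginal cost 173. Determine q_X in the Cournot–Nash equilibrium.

A representative firm's profit is π_i = q_i(373 - 2Q) - 173q_i.
First-order condition (treating rivals' output as given): 200 - 4q_i - 2·Σ_{j≠i} q_j = 0.
With identical firms every q_j equals q_i, so Σ_{j≠i} q_j = 3q_i and 200 = 10q_i, giving q_i = 20.

20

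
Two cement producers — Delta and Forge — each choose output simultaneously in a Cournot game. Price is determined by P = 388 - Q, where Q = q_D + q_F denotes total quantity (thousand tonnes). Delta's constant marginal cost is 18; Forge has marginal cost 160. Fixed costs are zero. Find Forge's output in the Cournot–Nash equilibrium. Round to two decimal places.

28.67

Delta's profit: π_D = (388 - Q)q_D - (18q_D). Setting ∂π_D/∂q_D = 0: 370 - 2q_D - (q_F) = 0.
Forge's first-order condition: 228 - 2q_F - (q_D) = 0.
Best responses: q_D = (370 - q_F)/2, q_F = (228 - q_D)/2.
Solving the pair: q_D = 512/3, q_F = 86/3.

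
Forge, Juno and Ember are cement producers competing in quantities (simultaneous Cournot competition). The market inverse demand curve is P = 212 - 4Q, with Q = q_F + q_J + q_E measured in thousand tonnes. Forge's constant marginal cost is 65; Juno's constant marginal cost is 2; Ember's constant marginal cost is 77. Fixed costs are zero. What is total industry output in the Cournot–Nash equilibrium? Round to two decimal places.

30.75

Forge's profit: π_F = (212 - 4Q)q_F - (65q_F). Setting ∂π_F/∂q_F = 0: 147 - 8q_F - 4(q_J + q_E) = 0.
Juno's first-order condition: 210 - 8q_J - 4(q_F + q_E) = 0.
Ember's profit: π_E = (212 - 4Q)q_E - (77q_E). Setting ∂π_E/∂q_E = 0: 135 - 8q_E - 4(q_F + q_J) = 0.
Adding the 3 conditions: 492 − 8Q − 8Q = 0, i.e. Q = 123/4.
Back-substituting: q_F = (147 − 123)/4 = 6, q_J = (210 − 123)/4 = 87/4, q_E = (135 − 123)/4 = 3.
Total output Q = 6 + 87/4 + 3 = 123/4.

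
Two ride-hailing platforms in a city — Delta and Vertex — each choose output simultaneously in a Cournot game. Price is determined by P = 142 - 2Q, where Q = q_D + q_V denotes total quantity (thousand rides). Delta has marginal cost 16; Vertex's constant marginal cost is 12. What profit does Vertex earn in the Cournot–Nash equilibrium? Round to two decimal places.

997.56

Delta's profit: π_D = (142 - 2Q)q_D - (16q_D). Setting ∂π_D/∂q_D = 0: 126 - 4q_D - 2(q_V) = 0.
Vertex's first-order condition: 130 - 4q_V - 2(q_D) = 0.
So q_D = (126 - 2q_V)/4 and q_V = (130 - 2q_D)/4.
Solving the pair: q_D = 61/3, q_V = 67/3.
Price P = 142 - 2·(128/3) = 170/3.
Vertex's profit: (170/3 - 12)·(67/3) = 997.5556.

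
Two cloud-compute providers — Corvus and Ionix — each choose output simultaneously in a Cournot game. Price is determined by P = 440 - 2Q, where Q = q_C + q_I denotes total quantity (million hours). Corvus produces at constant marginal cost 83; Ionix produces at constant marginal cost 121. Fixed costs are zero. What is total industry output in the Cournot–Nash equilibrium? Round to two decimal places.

112.67

Corvus's profit: π_C = (440 - 2Q)q_C - (83q_C). Setting ∂π_C/∂q_C = 0: 357 - 4q_C - 2(q_I) = 0.
Ionix's profit: π_I = (440 - 2Q)q_I - (121q_I). Setting ∂π_I/∂q_I = 0: 319 - 4q_I - 2(q_C) = 0.
Rearranging gives the reaction functions q_C = (357 - 2q_I)/4 and q_I = (319 - 2q_C)/4.
Solving the pair: q_C = 395/6, q_I = 281/6.
Total output Q = 395/6 + 281/6 = 338/3.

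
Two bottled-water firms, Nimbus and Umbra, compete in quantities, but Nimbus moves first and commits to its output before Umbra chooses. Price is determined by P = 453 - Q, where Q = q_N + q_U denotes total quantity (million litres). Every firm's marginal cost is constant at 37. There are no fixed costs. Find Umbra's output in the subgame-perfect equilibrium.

The follower Umbra best-responds to any q_N: π_U = (453 - Q)q_U - 37q_U.
∂π_U/∂q_U = 416 - q_N - 2q_U = 0 gives the reaction function q_U = (416 - q_N)/2.
The leader anticipates this reaction. Substituting into P = 453 - Q gives P = 245 - (1/2)q_N, so π_N = (245 - (1/2)q_N)q_N - 37q_N.
Maximising: ∂π_N/∂q_N = 208 - q_N = 0, giving q_N = 208.
Then q_U = (416 - 208)/2 = 104.

104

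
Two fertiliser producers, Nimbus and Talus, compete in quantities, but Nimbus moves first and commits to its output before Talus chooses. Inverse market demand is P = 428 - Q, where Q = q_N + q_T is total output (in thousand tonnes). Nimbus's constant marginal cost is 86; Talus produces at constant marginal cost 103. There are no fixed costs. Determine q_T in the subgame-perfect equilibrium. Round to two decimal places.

72.75

Solve by backward induction. Given q_N, the follower Talus maximises π_T = (428 - q_N - q_T)q_T - 103q_T.
Follower FOC: 325 - q_N - 2q_T = 0, so q_T(q_N) = (325 - q_N)/2.
Nimbus substitutes q_T(q_N) into its own profit: π_N = q_N(428 - q_N - (325 - q_N)/2) - 86q_N = (531/2 - (1/2)q_N)q_N - 86q_N.
The leader's first-order condition 359/2 - q_N = 0 yields q_N = 359/2.
Then q_T = (325 - 359/2)/2 = 291/4.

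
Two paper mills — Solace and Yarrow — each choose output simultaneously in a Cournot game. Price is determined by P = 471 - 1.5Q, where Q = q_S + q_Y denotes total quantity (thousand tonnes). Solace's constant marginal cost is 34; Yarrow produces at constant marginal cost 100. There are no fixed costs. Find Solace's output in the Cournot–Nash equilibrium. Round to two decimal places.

Solace's profit: π_S = (471 - 1.5Q)q_S - (34q_S). Setting ∂π_S/∂q_S = 0: 437 - 3q_S - (3/2)(q_Y) = 0.
Yarrow's first-order condition: 371 - 3q_Y - (3/2)(q_S) = 0.
Best responses: q_S = (437 - (3/2)q_Y)/3, q_Y = (371 - (3/2)q_S)/3.
Solving the pair: q_S = 1006/9, q_Y = 610/9.

111.78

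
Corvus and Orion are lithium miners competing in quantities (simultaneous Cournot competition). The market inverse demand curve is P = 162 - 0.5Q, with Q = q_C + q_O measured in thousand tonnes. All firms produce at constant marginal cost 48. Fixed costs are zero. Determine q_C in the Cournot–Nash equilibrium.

76

A representative firm's profit is π_i = q_i(162 - 0.5Q) - 48q_i.
Setting ∂π_i/∂q_i = 0 with rivals' quantities fixed: 114 - q_i - (1/2)q_j = 0.
With identical firms every q_j equals q_i, so q_j = q_i and 114 = (3/2)q_i, giving q_i = 76.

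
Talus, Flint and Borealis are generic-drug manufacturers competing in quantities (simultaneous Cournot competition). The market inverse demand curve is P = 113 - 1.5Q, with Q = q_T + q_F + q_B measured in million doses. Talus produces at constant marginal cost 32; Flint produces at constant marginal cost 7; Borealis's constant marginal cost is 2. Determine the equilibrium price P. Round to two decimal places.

Talus's profit: π_T = (113 - 1.5Q)q_T - (32q_T). Setting ∂π_T/∂q_T = 0: 81 - 3q_T - (3/2)(q_F + q_B) = 0.
Flint's profit: π_F = (113 - 1.5Q)q_F - (7q_F). Setting ∂π_F/∂q_F = 0: 106 - 3q_F - (3/2)(q_T + q_B) = 0.
Borealis's profit: π_B = (113 - 1.5Q)q_B - (2q_B). Setting ∂π_B/∂q_B = 0: 111 - 3q_B - (3/2)(q_T + q_F) = 0.
Adding the 3 first-order conditions: 298 − 6Q = 0, so Q = 149/3.
Back-substituting: q_T = (81 − 149/2)/(3/2) = 13/3, q_F = (106 − 149/2)/(3/2) = 21, q_B = (111 − 149/2)/(3/2) = 73/3.
Total output Q = 149/3, so price P = 113 - (3/2)·(149/3) = 77/2.

38.50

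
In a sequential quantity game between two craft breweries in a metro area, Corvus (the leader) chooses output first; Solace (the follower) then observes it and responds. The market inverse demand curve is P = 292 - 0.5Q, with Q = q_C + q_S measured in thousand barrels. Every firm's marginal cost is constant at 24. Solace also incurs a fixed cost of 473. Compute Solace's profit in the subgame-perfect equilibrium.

The follower Solace best-responds to any q_C: π_S = (292 - 0.5Q)q_S - 24q_S.
∂π_S/∂q_S = 268 - (1/2)q_C - q_S = 0 gives the reaction function q_S = (268 - (1/2)q_C).
The leader anticipates this reaction. Substituting into P = 292 - 0.5Q gives P = 158 - (1/4)q_C, so π_C = (158 - (1/4)q_C)q_C - 24q_C.
The leader's first-order condition 134 - (1/2)q_C = 0 yields q_C = 268.
Then q_S = (268 - (1/2)·268) = 134.
Price P = 292 - (1/2)·402 = 91.
Solace's profit: (91 - 24)·134 - 473 = 8505.

8505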